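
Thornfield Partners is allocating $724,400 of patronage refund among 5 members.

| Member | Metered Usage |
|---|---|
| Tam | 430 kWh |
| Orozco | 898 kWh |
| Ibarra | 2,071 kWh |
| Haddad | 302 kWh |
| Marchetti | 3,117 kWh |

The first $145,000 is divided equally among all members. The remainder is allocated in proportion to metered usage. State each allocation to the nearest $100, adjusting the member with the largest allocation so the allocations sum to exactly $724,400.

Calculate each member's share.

Tam: $65,500; Orozco: $105,300; Ibarra: $205,000; Haddad: $54,700; Marchetti: $293,900

First tranche $145,000 split equally: $29,000 each.
Remainder $579,400 by metered usage (total 6,818): Tam 36,541.80 → $36,500; Orozco 76,312.88 → $76,300; Ibarra 175,995.51 → $176,000; Haddad 25,664.24 → $25,700; Marchetti 264,885.57 → $264,900.
Totals: Tam $29,000 + $36,500 = $65,500; Orozco $29,000 + $76,300 = $105,300; Ibarra $29,000 + $176,000 = $205,000; Haddad $29,000 + $25,700 = $54,700; Marchetti $29,000 + $264,900 = $293,900.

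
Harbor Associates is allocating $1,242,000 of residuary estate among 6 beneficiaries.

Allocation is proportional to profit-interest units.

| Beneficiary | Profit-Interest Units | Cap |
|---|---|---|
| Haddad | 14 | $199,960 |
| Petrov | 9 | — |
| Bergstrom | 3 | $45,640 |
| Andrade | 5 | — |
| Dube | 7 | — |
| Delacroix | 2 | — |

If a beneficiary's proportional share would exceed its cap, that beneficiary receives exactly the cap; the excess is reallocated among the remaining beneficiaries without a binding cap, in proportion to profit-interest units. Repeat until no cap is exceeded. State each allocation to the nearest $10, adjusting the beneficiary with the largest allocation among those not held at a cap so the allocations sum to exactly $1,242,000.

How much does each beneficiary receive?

Sum of profit-interest units: 40.
Unconstrained shares: Haddad 434,700.00; Petrov 279,450.00; Bergstrom 93,150.00; Andrade 155,250.00; Dube 217,350.00; Delacroix 62,100.00.
Held at cap: Haddad ($199,960), Bergstrom ($45,640); balance $996,400 reallocated over remaining profit-interest units 23.
Remaining shares: Petrov 389,895.65 → $389,900; Andrade 216,608.70 → $216,610; Dube 303,252.17 → $303,250; Delacroix 86,643.48 → $86,640.

Haddad: $199,960 · Petrov: $389,900 · Bergstrom: $45,640 · Andrade: $216,610 · Dube: $303,250 · Delacroix: $86,640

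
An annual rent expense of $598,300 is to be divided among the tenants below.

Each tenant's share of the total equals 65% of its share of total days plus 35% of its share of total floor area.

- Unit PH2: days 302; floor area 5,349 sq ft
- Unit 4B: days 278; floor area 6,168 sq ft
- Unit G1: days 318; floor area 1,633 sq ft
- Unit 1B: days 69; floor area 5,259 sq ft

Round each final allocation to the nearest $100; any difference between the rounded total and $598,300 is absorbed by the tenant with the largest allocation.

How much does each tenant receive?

Totals — days 967, floor area 18,409.
Composite weights (65% days + 35% floor area): Unit PH2 0.3047; Unit 4B 0.3041; Unit G1 0.2448; Unit 1B 0.1464.
Proportional shares: Unit PH2 182,299.92; Unit 4B 181,964.16; Unit G1 146,464.55; Unit 1B 87,571.36.
Rounded to nearest $100: Unit PH2 $182,300; Unit 4B $182,000; Unit G1 $146,500; Unit 1B $87,600. Sum = $598,400.
Difference $598,300 − $598,400 = −$100 applied to largest allocation (Unit PH2): Unit PH2 becomes $182,200.

Unit PH2: $182,200 · Unit 4B: $182,000 · Unit G1: $146,500 · Unit 1B: $87,600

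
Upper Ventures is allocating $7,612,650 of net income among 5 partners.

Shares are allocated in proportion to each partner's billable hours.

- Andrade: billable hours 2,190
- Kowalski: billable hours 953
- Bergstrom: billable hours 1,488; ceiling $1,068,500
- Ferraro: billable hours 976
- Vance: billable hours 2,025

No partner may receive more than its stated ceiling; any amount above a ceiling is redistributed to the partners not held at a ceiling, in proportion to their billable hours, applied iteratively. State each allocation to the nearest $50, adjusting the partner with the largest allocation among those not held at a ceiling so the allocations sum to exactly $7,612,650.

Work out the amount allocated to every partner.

Andrade: $2,332,650 · Kowalski: $1,015,050 · Bergstrom: $1,068,500 · Ferraro: $1,039,550 · Vance: $2,156,900

Sum of billable hours: 7,632.
Unconstrained shares: Andrade 2,184,447.52; Kowalski 950,583.79; Bergstrom 1,484,227.36; Ferraro 973,525.47; Vance 2,019,865.86.
Held at cap: Bergstrom ($1,068,500); remaining pool $6,544,150 reallocated over remaining billable hours 6,144.
Remaining shares: Andrade 2,332,631.59 → $2,332,650; Kowalski 1,015,067.54 → $1,015,050; Ferraro 1,039,565.49 → $1,039,550; Vance 2,156,885.38 → $2,156,900.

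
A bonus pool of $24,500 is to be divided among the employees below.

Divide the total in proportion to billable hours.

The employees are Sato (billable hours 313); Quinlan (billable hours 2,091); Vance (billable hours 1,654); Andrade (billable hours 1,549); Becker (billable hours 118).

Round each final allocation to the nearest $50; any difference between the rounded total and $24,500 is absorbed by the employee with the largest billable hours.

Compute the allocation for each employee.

Sato: $1,350 | Quinlan: $8,900 | Vance: $7,100 | Andrade: $6,650 | Becker: $500

Billable hours total: 313 + 2,091 + 1,654 + 1,549 + 118 = 5,725.
Proportional shares: Sato 1,339.48; Quinlan 8,948.38; Vance 7,078.25; Andrade 6,628.91; Becker 504.98.
At nearest $50: Sato $1,350; Quinlan $8,950; Vance $7,100; Andrade $6,650; Becker $500. Sum = $24,550.
Difference $24,500 − $24,550 = −$50 applied to largest billable hours (Quinlan): Quinlan becomes $8,900.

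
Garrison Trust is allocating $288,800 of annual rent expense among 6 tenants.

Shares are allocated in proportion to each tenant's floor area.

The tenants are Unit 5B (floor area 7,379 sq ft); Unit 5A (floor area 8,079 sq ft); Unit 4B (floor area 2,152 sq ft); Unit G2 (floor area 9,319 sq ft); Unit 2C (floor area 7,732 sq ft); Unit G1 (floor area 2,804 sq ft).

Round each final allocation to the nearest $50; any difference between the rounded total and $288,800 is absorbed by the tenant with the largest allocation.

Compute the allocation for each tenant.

Sum of floor area: 37,465.
Raw shares: Unit 5B 7,379/37,465 × $288,800 = 56,881.23; Unit 5A 8,079/37,465 × $288,800 = 62,277.20; Unit 4B 2,152/37,465 × $288,800 = 16,588.75; Unit G2 9,319/37,465 × $288,800 = 71,835.77; Unit 2C 7,732/37,465 × $288,800 = 59,602.34; Unit G1 2,804/37,465 × $288,800 = 21,614.71.
At nearest $50: Unit 5B $56,900; Unit 5A $62,300; Unit 4B $16,600; Unit G2 $71,850; Unit 2C $59,600; Unit G1 $21,600. Sum = $288,850.
Difference $288,800 − $288,850 = −$50 applied to largest allocation (Unit G2): Unit G2 becomes $71,800.

Unit 5B: $56,900; Unit 5A: $62,300; Unit 4B: $16,600; Unit G2: $71,800; Unit 2C: $59,600; Unit G1: $21,600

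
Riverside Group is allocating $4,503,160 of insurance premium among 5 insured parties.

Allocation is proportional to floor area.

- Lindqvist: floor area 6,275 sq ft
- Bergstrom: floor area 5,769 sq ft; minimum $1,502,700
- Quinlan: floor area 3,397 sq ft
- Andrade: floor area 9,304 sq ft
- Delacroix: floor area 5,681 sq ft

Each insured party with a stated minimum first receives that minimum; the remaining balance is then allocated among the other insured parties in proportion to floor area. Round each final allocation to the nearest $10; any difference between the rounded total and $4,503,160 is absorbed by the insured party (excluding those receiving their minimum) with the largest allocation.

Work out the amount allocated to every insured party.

Fund the minimums — Bergstrom $1,502,700. Balance $3,000,460.
Balance split over remaining floor area 24,657: Lindqvist 763,591.94 → $763,590; Quinlan 413,374.00 → $413,370; Andrade 1,132,184.77 → $1,132,180; Delacroix 691,309.29 → $691,310.
Rounding difference +$10 applied to Andrade → $1,132,190.

Lindqvist: $763,590 · Bergstrom: $1,502,700 · Quinlan: $413,370 · Andrade: $1,132,190 · Delacroix: $691,310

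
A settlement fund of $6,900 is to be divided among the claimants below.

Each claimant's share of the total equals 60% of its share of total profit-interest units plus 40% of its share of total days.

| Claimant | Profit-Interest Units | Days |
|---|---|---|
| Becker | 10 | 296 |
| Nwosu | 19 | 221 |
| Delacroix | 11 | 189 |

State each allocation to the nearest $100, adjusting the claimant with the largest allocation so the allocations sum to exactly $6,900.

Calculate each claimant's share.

Totals — profit-interest units 40, days 706.
Combined weights (60% profit-interest units + 40% days): Becker 0.3177; Nwosu 0.4102; Delacroix 0.2721.
Proportional shares: Becker 2,192.17; Nwosu 2,830.47; Delacroix 1,877.37.
At nearest $100: Becker $2,200; Nwosu $2,800; Delacroix $1,900. Sum = $6,900.
Sum already equals the total — no adjustment.

Becker: $2,200 | Nwosu: $2,800 | Delacroix: $1,900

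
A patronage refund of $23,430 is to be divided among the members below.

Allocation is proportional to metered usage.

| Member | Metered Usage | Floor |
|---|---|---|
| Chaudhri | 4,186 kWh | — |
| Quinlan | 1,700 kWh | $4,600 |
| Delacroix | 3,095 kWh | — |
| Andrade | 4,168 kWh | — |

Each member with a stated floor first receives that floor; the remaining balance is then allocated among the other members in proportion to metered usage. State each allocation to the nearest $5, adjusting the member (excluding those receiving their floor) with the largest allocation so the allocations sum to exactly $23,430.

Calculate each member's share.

Guaranteed amounts: Quinlan $4,600. Balance $18,830.
Balance split over remaining metered usage 11,449: Chaudhri 6,884.65 → $6,885; Delacroix 5,090.30 → $5,090; Andrade 6,855.05 → $6,855.

Chaudhri: $6,885; Quinlan: $4,600; Delacroix: $5,090; Andrade: $6,855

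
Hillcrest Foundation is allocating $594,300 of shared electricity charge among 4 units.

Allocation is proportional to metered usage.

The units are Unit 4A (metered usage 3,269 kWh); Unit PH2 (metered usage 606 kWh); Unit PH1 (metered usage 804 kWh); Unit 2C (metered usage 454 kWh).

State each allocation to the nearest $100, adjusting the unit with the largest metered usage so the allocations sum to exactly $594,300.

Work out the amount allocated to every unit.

Sum of metered usage: 3,269 + 606 + 804 + 454 = 5,133.
Pro-rata amounts: Unit 4A 378,485.62; Unit PH2 70,162.83; Unit PH1 93,087.32; Unit 2C 52,564.23.
After rounding ($100): Unit 4A $378,500; Unit PH2 $70,200; Unit PH1 $93,100; Unit 2C $52,600. Sum = $594,400.
Difference $594,300 − $594,400 = −$100 applied to largest metered usage (Unit 4A): Unit 4A becomes $378,400.

Unit 4A: $378,400; Unit PH2: $70,200; Unit PH1: $93,100; Unit 2C: $52,600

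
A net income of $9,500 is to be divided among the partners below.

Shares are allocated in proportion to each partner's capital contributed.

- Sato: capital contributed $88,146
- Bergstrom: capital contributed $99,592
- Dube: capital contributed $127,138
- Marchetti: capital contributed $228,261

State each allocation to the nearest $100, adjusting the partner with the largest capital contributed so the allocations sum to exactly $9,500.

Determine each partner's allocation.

Sum of capital contributed: 543,137.
Unrounded shares: Sato 88,146/543,137 × $9,500 = 1,541.76; Bergstrom 99,592/543,137 × $9,500 = 1,741.96; Dube 127,138/543,137 × $9,500 = 2,223.77; Marchetti 228,261/543,137 × $9,500 = 3,992.51.
Rounded to nearest $100: Sato $1,500; Bergstrom $1,700; Dube $2,200; Marchetti $4,000. Sum = $9,400.
Difference $9,500 − $9,400 = +$100 applied to largest capital contributed (Marchetti): Marchetti becomes $4,100.

Sato: $1,500; Bergstrom: $1,700; Dube: $2,200; Marchetti: $4,100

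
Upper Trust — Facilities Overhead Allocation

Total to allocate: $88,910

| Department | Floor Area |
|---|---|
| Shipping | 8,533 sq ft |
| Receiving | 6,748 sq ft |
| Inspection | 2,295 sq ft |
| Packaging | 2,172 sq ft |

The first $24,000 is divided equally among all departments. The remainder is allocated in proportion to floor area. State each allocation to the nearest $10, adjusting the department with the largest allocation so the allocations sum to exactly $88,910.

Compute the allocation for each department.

Equal tier: $24,000 ÷ 4 = $6,000 apiece.
Remainder $64,910 by floor area (total 19,748): Shipping 28,047.25 → $28,050; Receiving 22,180.10 → $22,180; Inspection 7,543.47 → $7,540; Packaging 7,139.18 → $7,140.
Totals: Shipping $6,000 + $28,050 = $34,050; Receiving $6,000 + $22,180 = $28,180; Inspection $6,000 + $7,540 = $13,540; Packaging $6,000 + $7,140 = $13,140.

Shipping: $34,050 · Receiving: $28,180 · Inspection: $13,540 · Packaging: $13,140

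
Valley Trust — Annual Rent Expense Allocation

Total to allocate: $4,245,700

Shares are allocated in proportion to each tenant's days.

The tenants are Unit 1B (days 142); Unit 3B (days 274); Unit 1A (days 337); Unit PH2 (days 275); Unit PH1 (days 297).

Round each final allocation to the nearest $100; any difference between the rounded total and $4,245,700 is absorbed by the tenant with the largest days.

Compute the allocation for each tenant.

Combined days = 142 + 274 + 337 + 275 + 297 = 1,325.
Raw shares: Unit 1B 455,010.87; Unit 3B 877,978.72; Unit 1A 1,079,849.74; Unit PH2 881,183.02; Unit PH1 951,677.66.
Rounded to nearest $100: Unit 1B $455,000; Unit 3B $878,000; Unit 1A $1,079,800; Unit PH2 $881,200; Unit PH1 $951,700. Sum = $4,245,700.
Sum already equals the total — no adjustment.

Unit 1B: $455,000; Unit 3B: $878,000; Unit 1A: $1,079,800; Unit PH2: $881,200; Unit PH1: $951,700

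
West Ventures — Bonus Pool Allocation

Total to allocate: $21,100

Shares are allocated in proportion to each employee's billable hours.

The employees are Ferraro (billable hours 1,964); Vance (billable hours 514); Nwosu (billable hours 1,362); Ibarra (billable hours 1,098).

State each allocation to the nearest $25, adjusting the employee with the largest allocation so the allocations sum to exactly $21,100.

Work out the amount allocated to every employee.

Ferraro: $8,375; Vance: $2,200; Nwosu: $5,825; Ibarra: $4,700

Total billable hours = 4,938.
Unrounded shares: Ferraro 1,964/4,938 × $21,100 = 8,392.14; Vance 514/4,938 × $21,100 = 2,196.31; Nwosu 1,362/4,938 × $21,100 = 5,819.81; Ibarra 1,098/4,938 × $21,100 = 4,691.74.
At nearest $25: Ferraro $8,400; Vance $2,200; Nwosu $5,825; Ibarra $4,700. Sum = $21,125.
Difference $21,100 − $21,125 = −$25 applied to largest allocation (Ferraro): Ferraro becomes $8,375.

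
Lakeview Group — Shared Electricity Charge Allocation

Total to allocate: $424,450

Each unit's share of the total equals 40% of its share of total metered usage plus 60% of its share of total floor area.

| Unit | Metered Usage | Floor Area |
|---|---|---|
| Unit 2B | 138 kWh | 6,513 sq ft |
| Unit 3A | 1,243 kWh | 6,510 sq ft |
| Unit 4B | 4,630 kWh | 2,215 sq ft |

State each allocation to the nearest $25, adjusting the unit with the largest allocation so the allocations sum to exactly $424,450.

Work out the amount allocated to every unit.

Totals — metered usage 6,011, floor area 15,238.
Combined weights (40% metered usage + 60% floor area): Unit 2B 0.2656; Unit 3A 0.3390; Unit 4B 0.3953.
Proportional shares: Unit 2B 112,748.41; Unit 3A 143,908.87; Unit 4B 167,792.72.
After rounding ($25): Unit 2B $112,750; Unit 3A $143,900; Unit 4B $167,800. Sum = $424,450.
Rounded total matches; no reconciliation needed.

Unit 2B: $112,750; Unit 3A: $143,900; Unit 4B: $167,800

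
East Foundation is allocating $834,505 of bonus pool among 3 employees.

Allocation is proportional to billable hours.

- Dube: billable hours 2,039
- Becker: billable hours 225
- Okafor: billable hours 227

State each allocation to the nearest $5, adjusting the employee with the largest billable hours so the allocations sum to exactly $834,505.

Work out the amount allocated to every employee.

Total billable hours = 2,491.
Proportional shares: Dube 2,039/2,491 × $834,505 = 683,081.37; Becker 225/2,491 × $834,505 = 75,376.81; Okafor 227/2,491 × $834,505 = 76,046.82.
At nearest $5: Dube $683,080; Becker $75,375; Okafor $76,045. Sum = $834,500.
Difference $834,505 − $834,500 = +$5 applied to largest billable hours (Dube): Dube becomes $683,085.

Dube: $683,085; Becker: $75,375; Okafor: $76,045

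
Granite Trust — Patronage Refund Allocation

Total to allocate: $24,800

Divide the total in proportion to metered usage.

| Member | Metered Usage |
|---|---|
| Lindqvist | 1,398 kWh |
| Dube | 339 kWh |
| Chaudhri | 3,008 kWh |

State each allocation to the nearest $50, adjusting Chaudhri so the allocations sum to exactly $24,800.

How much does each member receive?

Lindqvist: $7,300 | Dube: $1,750 | Chaudhri: $15,750

Metered usage total: 4,745.
Proportional shares: Lindqvist 1,398/4,745 × $24,800 = 7,306.72; Dube 339/4,745 × $24,800 = 1,771.80; Chaudhri 3,008/4,745 × $24,800 = 15,721.48.
Rounded to nearest $50: Lindqvist $7,300; Dube $1,750; Chaudhri $15,700. Sum = $24,750.
Difference $24,800 − $24,750 = +$50 applied to Chaudhri: Chaudhri becomes $15,750.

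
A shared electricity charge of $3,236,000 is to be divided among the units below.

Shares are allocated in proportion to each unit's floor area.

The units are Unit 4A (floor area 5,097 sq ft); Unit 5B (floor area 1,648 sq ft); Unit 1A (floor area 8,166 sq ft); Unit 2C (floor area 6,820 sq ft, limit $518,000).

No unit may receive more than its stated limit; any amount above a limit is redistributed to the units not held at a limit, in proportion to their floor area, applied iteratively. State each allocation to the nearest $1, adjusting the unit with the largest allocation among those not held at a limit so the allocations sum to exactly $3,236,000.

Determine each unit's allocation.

Unit 4A: $929,089 | Unit 5B: $300,400 | Unit 1A: $1,488,511 | Unit 2C: $518,000

Floor area total: 21,731.
Pro-rata shares before constraints: Unit 4A 759,002.90; Unit 5B 245,406.47; Unit 1A 1,216,012.88; Unit 2C 1,015,577.75.
Cap binds for Unit 2C ($518,000); remaining pool $2,718,000 reallocated over remaining floor area 14,911.
Redistributed shares: Unit 4A 929,088.99 → $929,089; Unit 5B 300,399.97 → $300,400; Unit 1A 1,488,511.03 → $1,488,511.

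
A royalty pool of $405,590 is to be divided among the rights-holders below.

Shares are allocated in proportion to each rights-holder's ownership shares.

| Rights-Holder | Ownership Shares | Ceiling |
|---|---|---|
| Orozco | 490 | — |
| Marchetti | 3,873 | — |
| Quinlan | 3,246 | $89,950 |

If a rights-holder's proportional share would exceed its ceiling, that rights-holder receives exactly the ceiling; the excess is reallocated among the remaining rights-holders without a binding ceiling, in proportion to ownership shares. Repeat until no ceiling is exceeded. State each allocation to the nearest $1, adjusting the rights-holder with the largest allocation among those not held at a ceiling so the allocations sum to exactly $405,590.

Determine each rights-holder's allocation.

Sum of ownership shares: 7,609.
Proportional shares (ignoring caps): Orozco 26,118.95; Marchetti 206,446.32; Quinlan 173,024.73.
Capped: Quinlan ($89,950); balance $315,640 reallocated over remaining ownership shares 4,363.
Remaining shares: Orozco 35,448.91 → $35,449; Marchetti 280,191.09 → $280,191.

Orozco: $35,449 · Marchetti: $280,191 · Quinlan: $89,950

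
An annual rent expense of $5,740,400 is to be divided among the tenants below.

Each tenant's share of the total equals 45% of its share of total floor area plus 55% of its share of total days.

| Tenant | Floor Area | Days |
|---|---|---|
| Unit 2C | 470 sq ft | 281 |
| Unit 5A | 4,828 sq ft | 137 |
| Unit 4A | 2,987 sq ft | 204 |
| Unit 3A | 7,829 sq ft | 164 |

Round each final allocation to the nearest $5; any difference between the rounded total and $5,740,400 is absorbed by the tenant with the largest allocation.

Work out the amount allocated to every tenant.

Unit 2C: $1,204,070; Unit 5A: $1,324,265; Unit 4A: $1,298,265; Unit 3A: $1,913,800

Totals — floor area 16,114, days 786.
Composite weights (45% floor area + 55% days): Unit 2C 0.2098; Unit 5A 0.2307; Unit 4A 0.2262; Unit 3A 0.3334.
Pro-rata amounts: Unit 2C 1,204,070.32; Unit 5A 1,324,264.35; Unit 4A 1,298,266.86; Unit 3A 1,913,798.47.
Rounded to nearest $5: Unit 2C $1,204,070; Unit 5A $1,324,265; Unit 4A $1,298,265; Unit 3A $1,913,800. Sum = $5,740,400.
No rounding difference to absorb.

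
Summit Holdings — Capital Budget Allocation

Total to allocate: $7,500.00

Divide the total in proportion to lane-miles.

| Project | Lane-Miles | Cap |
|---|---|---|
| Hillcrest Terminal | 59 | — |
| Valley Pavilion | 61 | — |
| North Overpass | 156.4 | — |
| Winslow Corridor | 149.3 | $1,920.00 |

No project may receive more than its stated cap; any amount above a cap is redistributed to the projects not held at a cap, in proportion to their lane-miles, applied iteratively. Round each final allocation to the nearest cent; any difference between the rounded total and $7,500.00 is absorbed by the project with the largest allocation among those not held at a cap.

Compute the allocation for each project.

Hillcrest Terminal: $1,191.10; Valley Pavilion: $1,231.48; North Overpass: $3,157.42; Winslow Corridor: $1,920.00

Total lane-miles = 425.7.
Pro-rata shares before constraints: Hillcrest Terminal 1,039.4644; Valley Pavilion 1,074.7005; North Overpass 2,755.4616; Winslow Corridor 2,630.3735.
Capped: Winslow Corridor ($1,920.00); remaining pool $5,580.00 reallocated over remaining lane-miles 276.4.
Redistributed shares: Hillcrest Terminal 1,191.0999 → $1,191.10; Valley Pavilion 1,231.4761 → $1,231.48; North Overpass 3,157.4240 → $3,157.42.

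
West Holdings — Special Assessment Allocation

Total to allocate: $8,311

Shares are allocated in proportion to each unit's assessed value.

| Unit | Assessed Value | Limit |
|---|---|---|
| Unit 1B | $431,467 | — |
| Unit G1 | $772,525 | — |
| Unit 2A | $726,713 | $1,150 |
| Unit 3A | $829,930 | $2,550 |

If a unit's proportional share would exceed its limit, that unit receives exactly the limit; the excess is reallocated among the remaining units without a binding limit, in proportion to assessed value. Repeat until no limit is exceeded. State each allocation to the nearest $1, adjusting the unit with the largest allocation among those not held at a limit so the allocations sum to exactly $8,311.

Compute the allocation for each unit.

Unit 1B: $1,652 | Unit G1: $2,959 | Unit 2A: $1,150 | Unit 3A: $2,550

Assessed value total: 2,760,635.
Proportional shares (ignoring caps): Unit 1B 1,298.95; Unit G1 2,325.72; Unit 2A 2,187.80; Unit 3A 2,498.54.
Cap binds for Unit 2A ($1,150); balance $7,161 reallocated over remaining assessed value 2,033,922.
Cap binds for Unit 3A ($2,550); balance $4,611 reallocated over remaining assessed value 1,203,992.
Redistributed shares: Unit 1B 1,652.41 → $1,652; Unit G1 2,958.59 → $2,959.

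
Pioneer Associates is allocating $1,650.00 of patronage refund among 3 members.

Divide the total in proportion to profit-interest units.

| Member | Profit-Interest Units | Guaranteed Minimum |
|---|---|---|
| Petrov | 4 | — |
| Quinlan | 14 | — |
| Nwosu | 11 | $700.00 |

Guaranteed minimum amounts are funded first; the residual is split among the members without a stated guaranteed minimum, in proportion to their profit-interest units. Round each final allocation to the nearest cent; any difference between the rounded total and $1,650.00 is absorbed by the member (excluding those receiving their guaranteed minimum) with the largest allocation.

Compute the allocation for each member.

Petrov: $211.11; Quinlan: $738.89; Nwosu: $700.00

Fund the minimums — Nwosu $700.00. Residual $950.00.
Residual split over remaining profit-interest units 18: Petrov 211.1111 → $211.11; Quinlan 738.8889 → $738.89.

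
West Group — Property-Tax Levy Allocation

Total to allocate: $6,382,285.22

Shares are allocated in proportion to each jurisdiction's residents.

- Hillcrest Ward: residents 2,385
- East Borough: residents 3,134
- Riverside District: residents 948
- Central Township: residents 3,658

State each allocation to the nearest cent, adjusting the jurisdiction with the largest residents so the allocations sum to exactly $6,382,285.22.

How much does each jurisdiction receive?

Sum of residents: 2,385 + 3,134 + 948 + 3,658 = 10,125.
Unrounded shares: Hillcrest Ward 1,503,382.7407; East Borough 1,975,514.2597; Riverside District 597,571.0013; Central Township 2,305,817.2182.
After rounding (cent): Hillcrest Ward $1,503,382.74; East Borough $1,975,514.26; Riverside District $597,571.00; Central Township $2,305,817.22. Sum = $6,382,285.22.
Rounded total matches; no reconciliation needed.

Hillcrest Ward: $1,503,382.74 · East Borough: $1,975,514.26 · Riverside District: $597,571.00 · Central Township: $2,305,817.22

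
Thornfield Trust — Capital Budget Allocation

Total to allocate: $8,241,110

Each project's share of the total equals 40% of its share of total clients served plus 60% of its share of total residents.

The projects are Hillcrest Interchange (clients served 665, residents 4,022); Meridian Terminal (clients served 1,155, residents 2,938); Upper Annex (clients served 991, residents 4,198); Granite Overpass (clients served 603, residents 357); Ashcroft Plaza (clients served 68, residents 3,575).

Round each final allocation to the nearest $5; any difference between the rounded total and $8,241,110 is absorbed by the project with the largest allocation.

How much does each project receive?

Hillcrest Interchange: $1,947,485 | Meridian Terminal: $2,056,170 | Upper Annex: $2,313,785 | Granite Overpass: $687,845 | Ashcroft Plaza: $1,235,825

Totals — clients served 3,482, residents 15,090.
Combined weights (40% clients served + 60% residents): Hillcrest Interchange 0.2363; Meridian Terminal 0.2495; Upper Annex 0.2808; Granite Overpass 0.0835; Ashcroft Plaza 0.1500.
Proportional shares: Hillcrest Interchange 1,947,484.35; Meridian Terminal 2,056,168.91; Upper Annex 2,313,783.18; Granite Overpass 687,847.26; Ashcroft Plaza 1,235,826.31.
At nearest $5: Hillcrest Interchange $1,947,485; Meridian Terminal $2,056,170; Upper Annex $2,313,785; Granite Overpass $687,845; Ashcroft Plaza $1,235,825. Sum = $8,241,110.
Sum already equals the total — no adjustment.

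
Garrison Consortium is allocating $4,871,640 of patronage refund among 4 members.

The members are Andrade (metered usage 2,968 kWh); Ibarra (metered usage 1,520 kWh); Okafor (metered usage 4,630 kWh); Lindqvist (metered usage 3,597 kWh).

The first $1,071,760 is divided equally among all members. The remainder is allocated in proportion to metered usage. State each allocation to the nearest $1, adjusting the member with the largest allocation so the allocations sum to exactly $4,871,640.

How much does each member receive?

Equal tier: $1,071,760 ÷ 4 = $267,940 apiece.
Remainder $3,799,880 by metered usage (total 12,715): Andrade 886,987.33 → $886,987; Ibarra 454,252.27 → $454,252; Okafor 1,383,676.32 → $1,383,676; Lindqvist 1,074,964.09 → $1,074,964.
Rounding difference +$1 on remainder applied to Okafor.
Totals: Andrade $267,940 + $886,987 = $1,154,927; Ibarra $267,940 + $454,252 = $722,192; Okafor $267,940 + $1,383,677 = $1,651,617; Lindqvist $267,940 + $1,074,964 = $1,342,904.

Andrade: $1,154,927; Ibarra: $722,192; Okafor: $1,651,617; Lindqvist: $1,342,904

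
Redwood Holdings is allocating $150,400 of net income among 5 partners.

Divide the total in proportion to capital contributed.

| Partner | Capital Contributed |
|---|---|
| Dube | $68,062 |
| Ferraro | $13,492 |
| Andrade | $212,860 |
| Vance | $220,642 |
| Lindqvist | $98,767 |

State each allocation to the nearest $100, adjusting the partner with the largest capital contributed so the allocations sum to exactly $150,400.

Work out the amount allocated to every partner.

Total capital contributed = 613,823.
Pro-rata amounts: Dube 68,062/613,823 × $150,400 = 16,676.67; Ferraro 13,492/613,823 × $150,400 = 3,305.83; Andrade 212,860/613,823 × $150,400 = 52,155.33; Vance 220,642/613,823 × $150,400 = 54,062.09; Lindqvist 98,767/613,823 × $150,400 = 24,200.07.
Rounded to nearest $100: Dube $16,700; Ferraro $3,300; Andrade $52,200; Vance $54,100; Lindqvist $24,200. Sum = $150,500.
Difference $150,400 − $150,500 = −$100 applied to largest capital contributed (Vance): Vance becomes $54,000.

Dube: $16,700 · Ferraro: $3,300 · Andrade: $52,200 · Vance: $54,000 · Lindqvist: $24,200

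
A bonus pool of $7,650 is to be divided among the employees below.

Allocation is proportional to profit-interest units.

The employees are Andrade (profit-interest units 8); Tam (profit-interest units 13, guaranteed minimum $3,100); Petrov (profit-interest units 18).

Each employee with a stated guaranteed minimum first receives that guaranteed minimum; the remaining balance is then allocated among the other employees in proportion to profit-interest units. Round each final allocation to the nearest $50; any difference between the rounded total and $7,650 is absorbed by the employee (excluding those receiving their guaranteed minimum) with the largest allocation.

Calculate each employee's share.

Guaranteed amounts: Tam $3,100. Balance $4,550.
Balance split over remaining profit-interest units 26: Andrade 1,400.00 → $1,400; Petrov 3,150.00 → $3,150.

Andrade: $1,400; Tam: $3,100; Petrov: $3,150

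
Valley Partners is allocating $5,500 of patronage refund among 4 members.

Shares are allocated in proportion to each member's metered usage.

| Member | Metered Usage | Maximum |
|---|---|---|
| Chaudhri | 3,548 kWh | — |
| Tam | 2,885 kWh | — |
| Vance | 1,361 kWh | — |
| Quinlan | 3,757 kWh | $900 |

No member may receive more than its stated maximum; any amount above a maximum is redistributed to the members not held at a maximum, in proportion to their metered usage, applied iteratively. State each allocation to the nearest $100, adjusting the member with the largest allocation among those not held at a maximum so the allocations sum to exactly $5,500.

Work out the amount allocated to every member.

Sum of metered usage: 11,551.
Pro-rata shares before constraints: Chaudhri 1,689.38; Tam 1,373.69; Vance 648.04; Quinlan 1,788.89.
Cap binds for Quinlan ($900); residual $4,600 reallocated over remaining metered usage 7,794.
Redistributed shares: Chaudhri 2,094.02 → $2,100; Tam 1,702.72 → $1,700; Vance 803.26 → $800.

Chaudhri: $2,100; Tam: $1,700; Vance: $800; Quinlan: $900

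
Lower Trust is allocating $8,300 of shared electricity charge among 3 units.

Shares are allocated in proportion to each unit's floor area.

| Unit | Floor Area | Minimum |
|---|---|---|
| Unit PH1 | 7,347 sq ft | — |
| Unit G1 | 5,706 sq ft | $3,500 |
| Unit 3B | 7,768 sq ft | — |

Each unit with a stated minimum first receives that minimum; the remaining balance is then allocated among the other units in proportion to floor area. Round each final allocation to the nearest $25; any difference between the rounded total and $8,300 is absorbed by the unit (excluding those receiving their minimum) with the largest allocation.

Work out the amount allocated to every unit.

Unit PH1: $2,325; Unit G1: $3,500; Unit 3B: $2,475

Minimums first: Unit G1 $3,500. Remaining pool $4,800.
Remaining pool split over remaining floor area 15,115: Unit PH1 2,333.15 → $2,325; Unit 3B 2,466.85 → $2,475.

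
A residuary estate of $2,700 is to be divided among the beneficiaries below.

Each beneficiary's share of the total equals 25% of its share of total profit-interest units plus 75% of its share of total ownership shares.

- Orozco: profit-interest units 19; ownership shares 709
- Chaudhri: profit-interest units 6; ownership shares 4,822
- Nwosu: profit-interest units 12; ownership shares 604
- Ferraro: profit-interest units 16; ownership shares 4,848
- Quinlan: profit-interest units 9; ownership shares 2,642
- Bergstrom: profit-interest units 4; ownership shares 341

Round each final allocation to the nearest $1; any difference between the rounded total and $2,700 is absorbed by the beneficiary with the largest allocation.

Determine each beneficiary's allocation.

Profit-interest units total 66; ownership shares total 13,966.
Blended shares (25% profit-interest units + 75% ownership shares): Orozco 0.1100; Chaudhri 0.2817; Nwosu 0.0779; Ferraro 0.3210; Quinlan 0.1760; Bergstrom 0.0335.
Pro-rata amounts: Orozco 297.12; Chaudhri 760.53; Nwosu 210.30; Ferraro 866.57; Quinlan 475.12; Bergstrom 90.35.
After rounding ($1): Orozco $297; Chaudhri $761; Nwosu $210; Ferraro $867; Quinlan $475; Bergstrom $90. Sum = $2,700.
No rounding difference to absorb.

Orozco: $297 · Chaudhri: $761 · Nwosu: $210 · Ferraro: $867 · Quinlan: $475 · Bergstrom: $90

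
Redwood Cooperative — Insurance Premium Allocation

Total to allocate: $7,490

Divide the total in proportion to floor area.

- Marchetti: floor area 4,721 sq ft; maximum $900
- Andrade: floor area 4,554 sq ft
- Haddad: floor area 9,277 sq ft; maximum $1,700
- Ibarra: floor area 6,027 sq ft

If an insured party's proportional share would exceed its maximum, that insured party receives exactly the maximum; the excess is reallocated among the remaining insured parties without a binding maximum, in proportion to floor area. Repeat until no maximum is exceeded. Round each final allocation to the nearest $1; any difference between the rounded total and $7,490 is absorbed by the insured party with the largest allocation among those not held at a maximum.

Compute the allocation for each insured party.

Marchetti: $900 · Andrade: $2,105 · Haddad: $1,700 · Ibarra: $2,785

Sum of floor area: 24,579.
Unconstrained shares: Marchetti 1,438.64; Andrade 1,387.75; Haddad 2,827.00; Ibarra 1,836.62.
Held at cap: Marchetti ($900), Haddad ($1,700); residual $4,890 reallocated over remaining floor area 10,581.
Remaining shares: Andrade 2,104.63 → $2,105; Ibarra 2,785.37 → $2,785.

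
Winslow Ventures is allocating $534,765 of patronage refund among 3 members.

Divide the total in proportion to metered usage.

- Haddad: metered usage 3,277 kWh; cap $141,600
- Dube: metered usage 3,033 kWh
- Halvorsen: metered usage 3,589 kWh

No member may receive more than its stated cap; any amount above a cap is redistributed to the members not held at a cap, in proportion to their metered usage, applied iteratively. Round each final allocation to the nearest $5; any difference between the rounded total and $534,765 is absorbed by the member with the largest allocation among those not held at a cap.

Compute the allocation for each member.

Haddad: $141,600 | Dube: $180,075 | Halvorsen: $213,090

Sum of metered usage: 9,899.
Proportional shares (ignoring caps): Haddad 177,030.50; Dube 163,849.10; Halvorsen 193,885.40.
Cap binds for Haddad ($141,600); balance $393,165 reallocated over remaining metered usage 6,622.
Shares after redistribution: Dube 180,076.93 → $180,075; Halvorsen 213,088.07 → $213,090.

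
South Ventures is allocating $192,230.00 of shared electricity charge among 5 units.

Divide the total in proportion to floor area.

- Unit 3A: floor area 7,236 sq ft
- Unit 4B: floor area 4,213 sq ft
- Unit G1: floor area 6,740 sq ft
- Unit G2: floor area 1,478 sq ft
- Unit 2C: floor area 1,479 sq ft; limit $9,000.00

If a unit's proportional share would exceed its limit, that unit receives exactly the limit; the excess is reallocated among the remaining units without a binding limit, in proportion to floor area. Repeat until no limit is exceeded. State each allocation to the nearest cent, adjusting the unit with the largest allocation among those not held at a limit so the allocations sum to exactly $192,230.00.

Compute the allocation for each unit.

Floor area total: 21,146.
Pro-rata shares before constraints: Unit 3A 65,779.6406; Unit 4B 38,298.7321; Unit G1 61,270.6990; Unit G2 13,435.9188; Unit 2C 13,445.0095.
Cap binds for Unit 2C ($9,000.00); residual $183,230.00 reallocated over remaining floor area 19,667.
Redistributed shares: Unit 3A 67,415.074999 → $67,415.07; Unit 4B 39,250.9274 → $39,250.93; Unit G1 62,794.0306 → $62,794.03; Unit G2 13,769.9669 → $13,769.97.

Unit 3A: $67,415.07 | Unit 4B: $39,250.93 | Unit G1: $62,794.03 | Unit G2: $13,769.97 | Unit 2C: $9,000.00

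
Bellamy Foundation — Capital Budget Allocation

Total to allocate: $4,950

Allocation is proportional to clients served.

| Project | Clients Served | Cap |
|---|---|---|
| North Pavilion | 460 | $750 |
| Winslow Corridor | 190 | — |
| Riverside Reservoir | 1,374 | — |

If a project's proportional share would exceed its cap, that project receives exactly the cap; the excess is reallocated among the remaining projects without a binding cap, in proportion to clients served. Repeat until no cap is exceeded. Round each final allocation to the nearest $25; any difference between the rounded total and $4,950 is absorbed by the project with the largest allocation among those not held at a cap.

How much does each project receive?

North Pavilion: $750; Winslow Corridor: $500; Riverside Reservoir: $3,700

Sum of clients served: 2,024.
Pro-rata shares before constraints: North Pavilion 1,125.00; Winslow Corridor 464.67; Riverside Reservoir 3,360.33.
Capped: North Pavilion ($750); balance $4,200 reallocated over remaining clients served 1,564.
Remaining shares: Winslow Corridor 510.23 → $500; Riverside Reservoir 3,689.77 → $3,700.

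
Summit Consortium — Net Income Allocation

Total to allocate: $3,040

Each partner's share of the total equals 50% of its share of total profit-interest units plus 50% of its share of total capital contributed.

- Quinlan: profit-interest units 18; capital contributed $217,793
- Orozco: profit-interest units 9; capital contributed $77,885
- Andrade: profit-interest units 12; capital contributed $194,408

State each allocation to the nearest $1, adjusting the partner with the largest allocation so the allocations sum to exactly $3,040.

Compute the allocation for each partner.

Quinlan: $1,377 · Orozco: $592 · Andrade: $1,071

Profit-interest units total 39; capital contributed total 490,086.
Composite weights (50% profit-interest units + 50% capital contributed): Quinlan 0.4530; Orozco 0.1948; Andrade 0.3522.
Proportional shares: Quinlan 1,377.02; Orozco 592.33; Andrade 1,070.65.
Rounded to nearest $1: Quinlan $1,377; Orozco $592; Andrade $1,071. Sum = $3,040.
Rounded total matches; no reconciliation needed.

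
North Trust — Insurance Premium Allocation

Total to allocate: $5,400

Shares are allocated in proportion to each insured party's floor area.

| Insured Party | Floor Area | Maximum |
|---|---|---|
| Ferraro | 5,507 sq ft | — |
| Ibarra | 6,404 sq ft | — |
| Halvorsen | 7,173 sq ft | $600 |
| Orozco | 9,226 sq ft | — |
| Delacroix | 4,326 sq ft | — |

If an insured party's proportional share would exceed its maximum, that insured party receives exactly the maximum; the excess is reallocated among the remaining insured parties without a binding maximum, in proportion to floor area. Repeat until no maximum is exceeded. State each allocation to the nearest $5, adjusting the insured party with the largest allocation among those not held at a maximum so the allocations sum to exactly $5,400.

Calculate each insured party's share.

Ferraro: $1,040; Ibarra: $1,205; Halvorsen: $600; Orozco: $1,740; Delacroix: $815

Sum of floor area: 32,636.
Pro-rata shares before constraints: Ferraro 911.20; Ibarra 1,059.62; Halvorsen 1,186.86; Orozco 1,526.55; Delacroix 715.79.
Capped: Halvorsen ($600); residual $4,800 reallocated over remaining floor area 25,463.
Shares after redistribution: Ferraro 1,038.12 → $1,040; Ibarra 1,207.21 → $1,205; Orozco 1,739.18 → $1,740; Delacroix 815.49 → $815.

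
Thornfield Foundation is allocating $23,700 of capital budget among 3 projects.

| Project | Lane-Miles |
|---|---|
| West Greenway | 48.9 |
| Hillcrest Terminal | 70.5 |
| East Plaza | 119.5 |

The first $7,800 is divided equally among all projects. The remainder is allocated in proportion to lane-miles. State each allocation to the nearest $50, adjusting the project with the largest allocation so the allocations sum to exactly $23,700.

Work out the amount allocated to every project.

First tranche $7,800 split equally: $2,600 each.
Remainder $15,900 by lane-miles (total 238.9): West Greenway 3,254.54 → $3,250; Hillcrest Terminal 4,692.13 → $4,700; East Plaza 7,953.33 → $7,950.
Totals: West Greenway $2,600 + $3,250 = $5,850; Hillcrest Terminal $2,600 + $4,700 = $7,300; East Plaza $2,600 + $7,950 = $10,550.

West Greenway: $5,850 · Hillcrest Terminal: $7,300 · East Plaza: $10,550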